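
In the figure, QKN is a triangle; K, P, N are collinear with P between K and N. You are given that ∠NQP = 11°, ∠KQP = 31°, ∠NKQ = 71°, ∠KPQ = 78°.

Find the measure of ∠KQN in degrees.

1. ∠NPQ = 102°  [linear pair at P on KN]
2. ∠PNQ = 67°  [△QPN]
3. ∠KNQ = 67°  [P on ray NK]
4. ∠KQN = 42°  [△QKN]

∠KQN = 42°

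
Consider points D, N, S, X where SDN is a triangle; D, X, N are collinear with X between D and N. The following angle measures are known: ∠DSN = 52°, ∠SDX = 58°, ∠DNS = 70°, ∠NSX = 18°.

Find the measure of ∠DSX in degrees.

1. ∠SNX = 70°  [X on ray ND]
2. ∠NXS = 92°  [△SXN]
3. ∠DXS = 88°  [linear pair at X on DN]
4. ∠DSX = 34°  [△SDX]

∠DSX = 34°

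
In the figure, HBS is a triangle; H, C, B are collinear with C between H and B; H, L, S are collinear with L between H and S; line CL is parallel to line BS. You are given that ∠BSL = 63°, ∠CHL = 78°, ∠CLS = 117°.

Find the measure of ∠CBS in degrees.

∠CBS = 39°

1. ∠BSH = 63°  [L on ray SH]
2. ∠BHS = 78°  [C on HB, L on HS]
3. ∠HBS = 39°  [△HBS]
4. ∠CBS = 39°  [C on ray BH]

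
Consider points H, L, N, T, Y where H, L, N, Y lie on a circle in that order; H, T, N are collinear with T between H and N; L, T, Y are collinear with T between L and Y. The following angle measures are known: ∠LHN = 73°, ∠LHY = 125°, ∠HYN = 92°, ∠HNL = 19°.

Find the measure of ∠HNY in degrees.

1. ∠HYL = 19°  [same arc HL]
2. ∠HLY = 36°  [△HLY]
3. ∠HNY = 36°  [same arc HY]

∠HNY = 36°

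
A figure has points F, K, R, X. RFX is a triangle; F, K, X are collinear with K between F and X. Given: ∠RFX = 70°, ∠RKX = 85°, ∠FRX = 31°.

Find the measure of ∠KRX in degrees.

1. ∠FXR = 79°  [△RFX]
2. ∠KXR = 79°  [K on ray XF]
3. ∠KRX = 16°  [△RKX]

∠KRX = 16°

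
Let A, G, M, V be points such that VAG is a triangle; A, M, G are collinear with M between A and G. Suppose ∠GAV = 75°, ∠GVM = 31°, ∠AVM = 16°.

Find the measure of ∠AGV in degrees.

∠AGV = 58°

1. ∠MAV = 75°  [M on ray AG]
2. ∠AMV = 89°  [△VAM]
3. ∠GMV = 91°  [linear pair at M on AG]
4. ∠MGV = 58°  [△VMG]
5. ∠AGV = 58°  [M on ray GA]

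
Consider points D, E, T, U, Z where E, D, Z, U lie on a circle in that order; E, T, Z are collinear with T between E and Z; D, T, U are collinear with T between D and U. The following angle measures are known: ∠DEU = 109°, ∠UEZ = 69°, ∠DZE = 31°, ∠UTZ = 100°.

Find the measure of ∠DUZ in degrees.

∠DUZ = 40°

1. ∠DZU = 71°  [cyclic EDZU, opposite ∠E+∠Z]
2. ∠UDZ = 69°  [same arc ZU]
3. ∠DUZ = 40°  [△DZU]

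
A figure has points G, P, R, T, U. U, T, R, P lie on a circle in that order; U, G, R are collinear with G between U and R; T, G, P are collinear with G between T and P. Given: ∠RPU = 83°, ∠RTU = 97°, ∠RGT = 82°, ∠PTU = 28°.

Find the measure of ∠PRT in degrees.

∠PRT = 57°

1. ∠PGU = 82°  [vertical angles at G]
2. ∠PRU = 28°  [same arc UP]
3. ∠PGR = 98°  [linear pair at G on UR]
4. ∠PUR = 69°  [△URP]
5. ∠RPT = 54°  [△RGP]
6. ∠PTR = 69°  [same arc RP]
7. ∠PRT = 57°  [△TRP]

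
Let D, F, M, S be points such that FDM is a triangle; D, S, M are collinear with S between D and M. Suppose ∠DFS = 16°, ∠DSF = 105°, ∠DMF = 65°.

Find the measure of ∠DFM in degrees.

1. ∠FDS = 59°  [△FDS]
2. ∠FDM = 59°  [S on ray DM]
3. ∠DFM = 56°  [△FDM]

∠DFM = 56°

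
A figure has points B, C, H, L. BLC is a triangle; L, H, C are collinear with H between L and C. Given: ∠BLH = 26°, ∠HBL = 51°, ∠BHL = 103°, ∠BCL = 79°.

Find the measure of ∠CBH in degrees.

∠CBH = 24°

1. ∠BHC = 77°  [linear pair at H on LC]
2. ∠BCH = 79°  [H on ray CL]
3. ∠CBH = 24°  [△BHC]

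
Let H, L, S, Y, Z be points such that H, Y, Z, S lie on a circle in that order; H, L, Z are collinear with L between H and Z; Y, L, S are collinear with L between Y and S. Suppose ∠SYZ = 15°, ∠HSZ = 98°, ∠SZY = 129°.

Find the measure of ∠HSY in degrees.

∠HSY = 62°

1. ∠SHZ = 15°  [same arc ZS]
2. ∠HZS = 67°  [△HZS]
3. ∠SHY = 51°  [cyclic HYZS, opposite ∠H+∠Z]
4. ∠HYS = 67°  [same arc HS]
5. ∠HSY = 62°  [△HYS]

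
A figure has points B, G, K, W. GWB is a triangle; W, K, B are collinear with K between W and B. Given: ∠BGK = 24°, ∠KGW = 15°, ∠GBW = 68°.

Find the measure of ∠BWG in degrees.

1. ∠GBK = 68°  [K on ray BW]
2. ∠BKG = 88°  [△GKB]
3. ∠GKW = 92°  [linear pair at K on WB]
4. ∠GWK = 73°  [△GWK]
5. ∠BWG = 73°  [K on ray WB]

∠BWG = 73°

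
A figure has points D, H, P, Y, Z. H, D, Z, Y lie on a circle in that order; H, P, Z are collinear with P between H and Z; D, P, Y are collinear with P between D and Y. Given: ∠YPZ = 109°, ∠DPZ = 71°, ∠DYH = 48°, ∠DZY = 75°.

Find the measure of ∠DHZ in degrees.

1. ∠DPH = 109°  [vertical angles at P]
2. ∠DHY = 105°  [cyclic HDZY, opposite ∠H+∠Z]
3. ∠HDY = 27°  [△HDY]
4. ∠DHZ = 44°  [△HPD]

∠DHZ = 44°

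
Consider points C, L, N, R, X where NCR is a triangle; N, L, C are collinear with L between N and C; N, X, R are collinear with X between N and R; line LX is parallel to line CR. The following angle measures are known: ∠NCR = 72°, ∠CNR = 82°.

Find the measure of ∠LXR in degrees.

1. ∠CRN = 26°  [△NCR]
2. ∠LXN = 26°  [LX∥CR, corresponding at X]
3. ∠LXR = 154°  [linear pair at X on NR]

∠LXR = 154°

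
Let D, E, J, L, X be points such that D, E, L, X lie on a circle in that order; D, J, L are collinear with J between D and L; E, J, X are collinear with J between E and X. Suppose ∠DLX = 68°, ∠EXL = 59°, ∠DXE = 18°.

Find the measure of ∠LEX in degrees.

∠LEX = 35°

1. ∠DEX = 68°  [same arc DX]
2. ∠EDX = 94°  [△DEX]
3. ∠ELX = 86°  [cyclic DELX, opposite ∠D+∠L]
4. ∠LEX = 35°  [△ELX]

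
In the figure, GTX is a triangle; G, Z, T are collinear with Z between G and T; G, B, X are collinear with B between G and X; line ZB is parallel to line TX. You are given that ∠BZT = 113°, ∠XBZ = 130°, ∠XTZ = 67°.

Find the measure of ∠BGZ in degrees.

∠BGZ = 63°

1. ∠BZG = 67°  [linear pair at Z on GT]
2. ∠GBZ = 50°  [linear pair at B on GX]
3. ∠BGZ = 63°  [△GZB]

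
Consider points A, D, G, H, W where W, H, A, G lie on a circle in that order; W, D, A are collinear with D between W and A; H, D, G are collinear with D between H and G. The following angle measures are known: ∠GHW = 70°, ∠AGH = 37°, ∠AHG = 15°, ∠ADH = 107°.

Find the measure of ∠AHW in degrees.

∠AHW = 85°

1. ∠AWH = 37°  [same arc HA]
2. ∠HAW = 58°  [△HDA]
3. ∠AHW = 85°  [△WHA]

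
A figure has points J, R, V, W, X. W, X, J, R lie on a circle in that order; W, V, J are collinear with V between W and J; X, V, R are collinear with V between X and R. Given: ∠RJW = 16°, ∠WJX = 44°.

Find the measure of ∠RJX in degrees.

∠RJX = 60°

1. ∠RXW = 16°  [same arc WR]
2. ∠WRX = 44°  [same arc WX]
3. ∠RWX = 120°  [△WXR]
4. ∠RJX = 60°  [cyclic WXJR, opposite ∠W+∠J]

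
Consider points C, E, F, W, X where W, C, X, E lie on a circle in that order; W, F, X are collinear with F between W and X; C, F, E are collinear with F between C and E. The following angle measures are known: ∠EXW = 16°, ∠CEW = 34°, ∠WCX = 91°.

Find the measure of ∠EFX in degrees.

∠EFX = 109°

1. ∠ECW = 16°  [same arc WE]
2. ∠CXW = 34°  [same arc WC]
3. ∠CWX = 55°  [△WCX]
4. ∠CFW = 109°  [△WFC]
5. ∠EFX = 109°  [vertical angles at F]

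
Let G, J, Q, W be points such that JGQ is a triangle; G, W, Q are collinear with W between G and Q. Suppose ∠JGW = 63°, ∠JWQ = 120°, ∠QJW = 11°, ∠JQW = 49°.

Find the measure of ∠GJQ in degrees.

∠GJQ = 68°

1. ∠JGQ = 63°  [W on ray GQ]
2. ∠GQJ = 49°  [W on ray QG]
3. ∠GJQ = 68°  [△JGQ]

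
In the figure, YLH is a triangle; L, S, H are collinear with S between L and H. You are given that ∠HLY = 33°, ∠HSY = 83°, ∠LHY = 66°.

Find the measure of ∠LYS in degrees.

1. ∠SLY = 33°  [S on ray LH]
2. ∠LSY = 97°  [linear pair at S on LH]
3. ∠LYS = 50°  [△YLS]

∠LYS = 50°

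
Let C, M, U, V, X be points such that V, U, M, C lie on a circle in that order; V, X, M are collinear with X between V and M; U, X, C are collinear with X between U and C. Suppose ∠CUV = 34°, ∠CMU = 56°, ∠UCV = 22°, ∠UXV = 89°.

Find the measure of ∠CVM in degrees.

∠CVM = 67°

1. ∠UMV = 22°  [same arc VU]
2. ∠MXU = 91°  [linear pair at X on VM]
3. ∠CUM = 67°  [△UXM]
4. ∠CVM = 67°  [same arc MC]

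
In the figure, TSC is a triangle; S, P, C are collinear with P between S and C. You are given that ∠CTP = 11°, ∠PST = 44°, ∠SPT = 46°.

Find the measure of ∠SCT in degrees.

∠SCT = 35°

1. ∠CPT = 134°  [linear pair at P on SC]
2. ∠PCT = 35°  [△TPC]
3. ∠SCT = 35°  [P on ray CS]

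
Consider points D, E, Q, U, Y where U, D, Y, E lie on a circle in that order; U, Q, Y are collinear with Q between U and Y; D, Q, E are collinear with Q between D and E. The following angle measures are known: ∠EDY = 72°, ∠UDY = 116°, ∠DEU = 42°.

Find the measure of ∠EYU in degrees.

1. ∠EUY = 72°  [same arc YE]
2. ∠UEY = 64°  [cyclic UDYE, opposite ∠D+∠E]
3. ∠EYU = 44°  [△UYE]

∠EYU = 44°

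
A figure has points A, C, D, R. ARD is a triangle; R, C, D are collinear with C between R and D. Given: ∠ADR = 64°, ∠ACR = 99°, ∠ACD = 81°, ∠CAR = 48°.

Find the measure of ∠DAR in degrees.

∠DAR = 83°

1. ∠ARC = 33°  [△ARC]
2. ∠ARD = 33°  [C on ray RD]
3. ∠DAR = 83°  [△ARD]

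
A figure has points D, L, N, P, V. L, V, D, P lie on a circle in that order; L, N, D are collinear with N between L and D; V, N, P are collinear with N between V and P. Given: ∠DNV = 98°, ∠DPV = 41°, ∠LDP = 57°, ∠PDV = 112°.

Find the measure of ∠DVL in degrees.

∠DVL = 84°

1. ∠DLV = 41°  [same arc VD]
2. ∠DVP = 27°  [△VDP]
3. ∠LDV = 55°  [△VND]
4. ∠DVL = 84°  [△LVD]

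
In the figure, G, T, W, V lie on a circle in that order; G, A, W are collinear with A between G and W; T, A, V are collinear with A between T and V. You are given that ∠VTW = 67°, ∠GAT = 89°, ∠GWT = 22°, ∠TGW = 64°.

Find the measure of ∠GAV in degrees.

∠GAV = 91°

1. ∠VGW = 67°  [same arc WV]
2. ∠GVT = 22°  [same arc GT]
3. ∠GAV = 91°  [△GAV]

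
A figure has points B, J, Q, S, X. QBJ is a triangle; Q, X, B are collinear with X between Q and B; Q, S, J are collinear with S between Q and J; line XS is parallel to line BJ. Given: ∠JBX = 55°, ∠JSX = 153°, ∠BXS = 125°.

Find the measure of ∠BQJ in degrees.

1. ∠QSX = 27°  [linear pair at S on QJ]
2. ∠QXS = 55°  [linear pair at X on QB]
3. ∠SQX = 98°  [△QXS]
4. ∠BQJ = 98°  [X on QB, S on QJ]

∠BQJ = 98°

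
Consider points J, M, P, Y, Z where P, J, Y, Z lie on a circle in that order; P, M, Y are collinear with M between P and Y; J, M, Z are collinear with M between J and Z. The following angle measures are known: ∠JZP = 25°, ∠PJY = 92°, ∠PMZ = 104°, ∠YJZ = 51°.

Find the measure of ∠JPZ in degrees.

1. ∠YPZ = 51°  [△PMZ]
2. ∠PZY = 88°  [cyclic PJYZ, opposite ∠J+∠Z]
3. ∠PYZ = 41°  [△PYZ]
4. ∠PJZ = 41°  [same arc PZ]
5. ∠JPZ = 114°  [△PJZ]

∠JPZ = 114°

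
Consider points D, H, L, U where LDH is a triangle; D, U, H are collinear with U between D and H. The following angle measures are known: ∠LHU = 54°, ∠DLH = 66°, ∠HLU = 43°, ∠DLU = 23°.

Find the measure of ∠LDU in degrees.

∠LDU = 60°

1. ∠DHL = 54°  [U on ray HD]
2. ∠HDL = 60°  [△LDH]
3. ∠LDU = 60°  [U on ray DH]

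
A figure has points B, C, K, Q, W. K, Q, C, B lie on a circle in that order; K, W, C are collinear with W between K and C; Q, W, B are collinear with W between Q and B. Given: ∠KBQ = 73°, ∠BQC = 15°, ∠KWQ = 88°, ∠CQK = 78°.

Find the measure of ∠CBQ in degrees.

1. ∠BKC = 15°  [same arc CB]
2. ∠BWC = 88°  [vertical angles at W]
3. ∠CBK = 102°  [cyclic KQCB, opposite ∠Q+∠B]
4. ∠BCK = 63°  [△KCB]
5. ∠CBQ = 29°  [△CWB]

∠CBQ = 29°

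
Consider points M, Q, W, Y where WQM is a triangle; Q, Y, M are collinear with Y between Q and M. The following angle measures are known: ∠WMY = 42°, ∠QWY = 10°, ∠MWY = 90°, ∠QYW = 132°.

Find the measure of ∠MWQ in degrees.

∠MWQ = 100°

1. ∠QMW = 42°  [Y on ray MQ]
2. ∠WQY = 38°  [△WQY]
3. ∠MQW = 38°  [Y on ray QM]
4. ∠MWQ = 100°  [△WQM]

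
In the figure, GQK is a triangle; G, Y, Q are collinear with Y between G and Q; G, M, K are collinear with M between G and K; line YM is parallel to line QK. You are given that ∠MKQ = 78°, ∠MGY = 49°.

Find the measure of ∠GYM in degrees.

∠GYM = 53°

1. ∠GKQ = 78°  [M on ray KG]
2. ∠KGQ = 49°  [Y on GQ, M on GK]
3. ∠GQK = 53°  [△GQK]
4. ∠GYM = 53°  [YM∥QK, corresponding at Y]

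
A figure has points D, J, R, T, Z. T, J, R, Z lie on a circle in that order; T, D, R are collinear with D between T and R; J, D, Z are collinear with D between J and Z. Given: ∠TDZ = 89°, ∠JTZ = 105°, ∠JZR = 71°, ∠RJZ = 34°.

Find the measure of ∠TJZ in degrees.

1. ∠JDR = 89°  [vertical angles at D]
2. ∠JTR = 71°  [same arc JR]
3. ∠JDT = 91°  [linear pair at D on TR]
4. ∠TJZ = 18°  [△TDJ]

∠TJZ = 18°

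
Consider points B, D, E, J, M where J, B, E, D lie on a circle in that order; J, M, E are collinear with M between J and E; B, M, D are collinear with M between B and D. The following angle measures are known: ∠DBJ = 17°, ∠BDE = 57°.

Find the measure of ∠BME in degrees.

∠BME = 74°

1. ∠BJE = 57°  [same arc BE]
2. ∠BMJ = 106°  [△JMB]
3. ∠BME = 74°  [linear pair at M on JE]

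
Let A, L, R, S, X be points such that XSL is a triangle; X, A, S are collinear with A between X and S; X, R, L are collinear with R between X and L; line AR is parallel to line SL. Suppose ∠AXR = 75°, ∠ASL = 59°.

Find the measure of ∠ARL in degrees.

∠ARL = 134°

1. ∠LXS = 75°  [A on XS, R on XL]
2. ∠LSX = 59°  [A on ray SX]
3. ∠SLX = 46°  [△XSL]
4. ∠ARX = 46°  [AR∥SL, corresponding at R]
5. ∠ARL = 134°  [linear pair at R on XL]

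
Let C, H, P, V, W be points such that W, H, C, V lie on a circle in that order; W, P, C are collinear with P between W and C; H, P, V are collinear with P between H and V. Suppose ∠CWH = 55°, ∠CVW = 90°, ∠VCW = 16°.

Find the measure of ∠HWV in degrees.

1. ∠CHW = 90°  [cyclic WHCV, opposite ∠H+∠V]
2. ∠VHW = 16°  [same arc WV]
3. ∠HCW = 35°  [△WHC]
4. ∠HVW = 35°  [same arc WH]
5. ∠HWV = 129°  [△WHV]

∠HWV = 129°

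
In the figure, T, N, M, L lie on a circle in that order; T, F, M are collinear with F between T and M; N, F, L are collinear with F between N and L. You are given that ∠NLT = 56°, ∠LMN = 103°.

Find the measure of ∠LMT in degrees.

∠LMT = 47°

1. ∠LTN = 77°  [cyclic TNML, opposite ∠T+∠M]
2. ∠LNT = 47°  [△TNL]
3. ∠LMT = 47°  [same arc TL]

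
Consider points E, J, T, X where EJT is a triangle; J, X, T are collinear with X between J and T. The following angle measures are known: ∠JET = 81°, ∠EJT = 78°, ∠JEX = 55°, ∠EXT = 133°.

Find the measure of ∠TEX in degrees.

1. ∠ETJ = 21°  [△EJT]
2. ∠ETX = 21°  [X on ray TJ]
3. ∠TEX = 26°  [△EXT]

∠TEX = 26°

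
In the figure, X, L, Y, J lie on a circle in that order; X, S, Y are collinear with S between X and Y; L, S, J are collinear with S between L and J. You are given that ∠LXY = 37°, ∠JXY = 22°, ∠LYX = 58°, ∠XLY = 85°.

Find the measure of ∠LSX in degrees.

1. ∠JLY = 22°  [same arc YJ]
2. ∠LSY = 100°  [△LSY]
3. ∠LSX = 80°  [linear pair at S on XY]

∠LSX = 80°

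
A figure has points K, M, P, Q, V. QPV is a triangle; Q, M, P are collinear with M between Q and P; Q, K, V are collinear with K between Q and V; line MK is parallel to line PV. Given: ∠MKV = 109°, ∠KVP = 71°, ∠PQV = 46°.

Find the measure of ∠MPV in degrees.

∠MPV = 63°

1. ∠PVQ = 71°  [K on ray VQ]
2. ∠QPV = 63°  [△QPV]
3. ∠MPV = 63°  [M on ray PQ]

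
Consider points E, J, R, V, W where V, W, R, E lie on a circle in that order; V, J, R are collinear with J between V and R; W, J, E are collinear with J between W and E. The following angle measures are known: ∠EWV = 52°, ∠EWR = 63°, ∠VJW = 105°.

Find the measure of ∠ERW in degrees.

1. ∠ERV = 52°  [same arc VE]
2. ∠EJR = 105°  [vertical angles at J]
3. ∠REW = 23°  [△RJE]
4. ∠ERW = 94°  [△WRE]

∠ERW = 94°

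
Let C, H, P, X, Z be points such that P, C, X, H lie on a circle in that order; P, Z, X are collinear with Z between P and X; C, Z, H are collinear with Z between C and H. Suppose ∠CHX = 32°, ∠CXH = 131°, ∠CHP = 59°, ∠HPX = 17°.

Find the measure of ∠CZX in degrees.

1. ∠HCX = 17°  [△CXH]
2. ∠CXP = 59°  [same arc PC]
3. ∠CZX = 104°  [△CZX]

∠CZX = 104°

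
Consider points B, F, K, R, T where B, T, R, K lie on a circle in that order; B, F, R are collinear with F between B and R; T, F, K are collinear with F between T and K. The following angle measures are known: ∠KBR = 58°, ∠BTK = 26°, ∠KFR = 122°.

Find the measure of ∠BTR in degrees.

1. ∠BRK = 26°  [same arc BK]
2. ∠BKR = 96°  [△BRK]
3. ∠BTR = 84°  [cyclic BTRK, opposite ∠T+∠K]

∠BTR = 84°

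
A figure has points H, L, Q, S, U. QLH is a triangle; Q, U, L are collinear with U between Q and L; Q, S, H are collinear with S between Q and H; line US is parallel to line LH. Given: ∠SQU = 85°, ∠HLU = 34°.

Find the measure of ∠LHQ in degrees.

1. ∠HQL = 85°  [U on QL, S on QH]
2. ∠HLQ = 34°  [U on ray LQ]
3. ∠LHQ = 61°  [△QLH]

∠LHQ = 61°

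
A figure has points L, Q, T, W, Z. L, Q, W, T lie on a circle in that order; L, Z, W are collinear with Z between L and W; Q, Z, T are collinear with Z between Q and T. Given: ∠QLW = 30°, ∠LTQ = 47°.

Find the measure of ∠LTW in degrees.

∠LTW = 77°

1. ∠LWQ = 47°  [same arc LQ]
2. ∠LQW = 103°  [△LQW]
3. ∠LTW = 77°  [cyclic LQWT, opposite ∠Q+∠T]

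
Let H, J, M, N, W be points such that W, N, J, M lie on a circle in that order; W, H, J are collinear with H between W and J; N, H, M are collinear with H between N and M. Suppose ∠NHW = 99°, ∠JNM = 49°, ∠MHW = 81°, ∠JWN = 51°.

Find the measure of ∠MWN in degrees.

∠MWN = 100°

1. ∠MNW = 30°  [△WHN]
2. ∠JWM = 49°  [same arc JM]
3. ∠NMW = 50°  [△WHM]
4. ∠MWN = 100°  [△WNM]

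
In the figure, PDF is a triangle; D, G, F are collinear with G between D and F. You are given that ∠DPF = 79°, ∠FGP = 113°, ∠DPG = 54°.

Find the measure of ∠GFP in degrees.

∠GFP = 42°

1. ∠DGP = 67°  [linear pair at G on DF]
2. ∠GDP = 59°  [△PDG]
3. ∠FDP = 59°  [G on ray DF]
4. ∠DFP = 42°  [△PDF]
5. ∠GFP = 42°  [G on ray FD]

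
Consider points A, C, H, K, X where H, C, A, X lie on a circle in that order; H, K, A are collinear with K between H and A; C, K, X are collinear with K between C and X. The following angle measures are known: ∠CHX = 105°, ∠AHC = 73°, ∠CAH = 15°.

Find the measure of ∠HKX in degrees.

1. ∠CAX = 75°  [cyclic HCAX, opposite ∠H+∠A]
2. ∠AXC = 73°  [same arc CA]
3. ∠CXH = 15°  [same arc HC]
4. ∠ACX = 32°  [△CAX]
5. ∠AHX = 32°  [same arc AX]
6. ∠HKX = 133°  [△HKX]

∠HKX = 133°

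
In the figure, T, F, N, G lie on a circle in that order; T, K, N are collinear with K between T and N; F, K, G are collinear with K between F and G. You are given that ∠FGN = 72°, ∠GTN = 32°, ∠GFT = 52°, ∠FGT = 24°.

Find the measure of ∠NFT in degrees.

∠NFT = 84°

1. ∠FTN = 72°  [same arc FN]
2. ∠FNT = 24°  [same arc TF]
3. ∠NFT = 84°  [△TFN]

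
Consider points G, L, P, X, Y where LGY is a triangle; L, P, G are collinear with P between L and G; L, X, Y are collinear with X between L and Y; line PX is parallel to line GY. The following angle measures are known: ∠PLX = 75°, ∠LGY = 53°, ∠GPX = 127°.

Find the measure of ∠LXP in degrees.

∠LXP = 52°

1. ∠GLY = 75°  [P on LG, X on LY]
2. ∠GYL = 52°  [△LGY]
3. ∠LXP = 52°  [PX∥GY, corresponding at X]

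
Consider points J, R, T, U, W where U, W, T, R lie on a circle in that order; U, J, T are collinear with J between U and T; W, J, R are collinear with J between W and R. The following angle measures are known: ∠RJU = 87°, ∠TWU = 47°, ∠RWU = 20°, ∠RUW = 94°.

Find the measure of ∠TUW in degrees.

1. ∠TJW = 87°  [vertical angles at J]
2. ∠UJW = 93°  [linear pair at J on UT]
3. ∠TUW = 67°  [△UJW]

∠TUW = 67°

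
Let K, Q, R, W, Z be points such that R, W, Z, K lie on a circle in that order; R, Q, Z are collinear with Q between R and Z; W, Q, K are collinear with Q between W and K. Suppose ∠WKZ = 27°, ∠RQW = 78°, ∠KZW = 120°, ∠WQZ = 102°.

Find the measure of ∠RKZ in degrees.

1. ∠WRZ = 27°  [same arc WZ]
2. ∠KWZ = 33°  [△WZK]
3. ∠RZW = 45°  [△WQZ]
4. ∠RWZ = 108°  [△RWZ]
5. ∠RKZ = 72°  [cyclic RWZK, opposite ∠W+∠K]

∠RKZ = 72°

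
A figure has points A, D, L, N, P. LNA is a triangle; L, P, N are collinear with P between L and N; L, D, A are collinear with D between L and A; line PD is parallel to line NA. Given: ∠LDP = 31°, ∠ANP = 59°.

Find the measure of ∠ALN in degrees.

1. ∠LAN = 31°  [PD∥NA, corresponding at D]
2. ∠ANL = 59°  [P on ray NL]
3. ∠ALN = 90°  [△LNA]

∠ALN = 90°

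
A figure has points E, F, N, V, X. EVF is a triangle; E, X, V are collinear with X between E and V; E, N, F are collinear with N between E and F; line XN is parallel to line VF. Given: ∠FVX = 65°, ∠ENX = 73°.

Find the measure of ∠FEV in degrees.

∠FEV = 42°

1. ∠EVF = 65°  [X on ray VE]
2. ∠EFV = 73°  [XN∥VF, corresponding at N]
3. ∠FEV = 42°  [△EVF]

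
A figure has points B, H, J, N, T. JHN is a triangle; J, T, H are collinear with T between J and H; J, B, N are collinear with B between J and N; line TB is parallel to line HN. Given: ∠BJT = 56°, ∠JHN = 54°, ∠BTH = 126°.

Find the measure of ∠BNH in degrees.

1. ∠HJN = 56°  [T on JH, B on JN]
2. ∠HNJ = 70°  [△JHN]
3. ∠BNH = 70°  [B on ray NJ]

∠BNH = 70°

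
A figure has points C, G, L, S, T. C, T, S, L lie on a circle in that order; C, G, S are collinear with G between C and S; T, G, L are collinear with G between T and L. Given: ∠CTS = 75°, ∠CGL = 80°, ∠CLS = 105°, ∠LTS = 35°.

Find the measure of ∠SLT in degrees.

1. ∠LGS = 100°  [linear pair at G on CS]
2. ∠LCS = 35°  [same arc SL]
3. ∠CSL = 40°  [△CSL]
4. ∠SLT = 40°  [△SGL]

∠SLT = 40°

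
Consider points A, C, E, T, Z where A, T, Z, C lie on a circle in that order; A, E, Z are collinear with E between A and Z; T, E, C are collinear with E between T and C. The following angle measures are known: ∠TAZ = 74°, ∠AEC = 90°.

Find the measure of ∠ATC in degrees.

∠ATC = 16°

1. ∠TCZ = 74°  [same arc TZ]
2. ∠CEZ = 90°  [linear pair at E on AZ]
3. ∠AZC = 16°  [△ZEC]
4. ∠ATC = 16°  [same arc AC]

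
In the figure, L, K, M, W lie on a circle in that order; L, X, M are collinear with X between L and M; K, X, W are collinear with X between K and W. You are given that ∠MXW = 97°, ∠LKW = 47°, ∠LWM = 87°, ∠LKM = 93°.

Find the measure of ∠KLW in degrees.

1. ∠LXW = 83°  [linear pair at X on LM]
2. ∠LMW = 47°  [same arc LW]
3. ∠MLW = 46°  [△LMW]
4. ∠KWL = 51°  [△LXW]
5. ∠KLW = 82°  [△LKW]

∠KLW = 82°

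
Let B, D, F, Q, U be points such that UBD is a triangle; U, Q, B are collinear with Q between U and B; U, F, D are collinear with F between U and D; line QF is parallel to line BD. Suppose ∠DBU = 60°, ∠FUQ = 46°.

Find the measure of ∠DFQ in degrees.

∠DFQ = 106°

1. ∠FQU = 60°  [QF∥BD, corresponding at Q]
2. ∠QFU = 74°  [△UQF]
3. ∠DFQ = 106°  [linear pair at F on UD]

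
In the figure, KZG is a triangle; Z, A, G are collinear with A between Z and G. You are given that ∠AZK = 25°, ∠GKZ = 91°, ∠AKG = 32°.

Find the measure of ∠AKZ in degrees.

1. ∠GZK = 25°  [A on ray ZG]
2. ∠KGZ = 64°  [△KZG]
3. ∠AGK = 64°  [A on ray GZ]
4. ∠GAK = 84°  [△KAG]
5. ∠KAZ = 96°  [linear pair at A on ZG]
6. ∠AKZ = 59°  [△KZA]

∠AKZ = 59°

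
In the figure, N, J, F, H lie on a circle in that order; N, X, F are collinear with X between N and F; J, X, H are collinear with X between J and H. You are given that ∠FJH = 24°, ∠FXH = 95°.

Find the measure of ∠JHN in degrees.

∠JHN = 71°

1. ∠FNH = 24°  [same arc FH]
2. ∠HXN = 85°  [linear pair at X on NF]
3. ∠JHN = 71°  [△NXH]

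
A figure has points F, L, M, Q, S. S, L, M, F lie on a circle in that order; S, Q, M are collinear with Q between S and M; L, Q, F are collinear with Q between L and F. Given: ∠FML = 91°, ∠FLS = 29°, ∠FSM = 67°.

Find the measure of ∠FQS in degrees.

∠FQS = 51°

1. ∠FSL = 89°  [cyclic SLMF, opposite ∠S+∠M]
2. ∠LFS = 62°  [△SLF]
3. ∠FQS = 51°  [△SQF]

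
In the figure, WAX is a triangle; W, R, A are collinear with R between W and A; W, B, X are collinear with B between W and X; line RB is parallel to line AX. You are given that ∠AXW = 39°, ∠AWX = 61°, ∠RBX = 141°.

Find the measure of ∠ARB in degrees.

1. ∠WAX = 80°  [△WAX]
2. ∠BRW = 80°  [RB∥AX, corresponding at R]
3. ∠ARB = 100°  [linear pair at R on WA]

∠ARB = 100°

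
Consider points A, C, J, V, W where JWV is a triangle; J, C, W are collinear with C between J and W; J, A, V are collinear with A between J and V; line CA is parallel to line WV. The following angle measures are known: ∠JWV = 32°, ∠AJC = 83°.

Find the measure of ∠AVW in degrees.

1. ∠ACJ = 32°  [CA∥WV, corresponding at C]
2. ∠CAJ = 65°  [△JCA]
3. ∠CAV = 115°  [linear pair at A on JV]
4. ∠AVW = 65°  [CA∥WV, co-interior at V–A]

∠AVW = 65°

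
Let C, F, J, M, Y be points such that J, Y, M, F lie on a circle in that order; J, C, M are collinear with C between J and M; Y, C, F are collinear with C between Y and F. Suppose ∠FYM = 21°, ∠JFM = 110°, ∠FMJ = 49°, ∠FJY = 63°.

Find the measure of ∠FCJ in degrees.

∠FCJ = 91°

1. ∠FJM = 21°  [same arc MF]
2. ∠FYJ = 49°  [same arc JF]
3. ∠JFY = 68°  [△JYF]
4. ∠FCJ = 91°  [△JCF]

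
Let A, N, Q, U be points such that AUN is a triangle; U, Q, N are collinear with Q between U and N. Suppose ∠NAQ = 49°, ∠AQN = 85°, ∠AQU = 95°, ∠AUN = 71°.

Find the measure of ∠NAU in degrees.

∠NAU = 63°

1. ∠ANQ = 46°  [△AQN]
2. ∠ANU = 46°  [Q on ray NU]
3. ∠NAU = 63°  [△AUN]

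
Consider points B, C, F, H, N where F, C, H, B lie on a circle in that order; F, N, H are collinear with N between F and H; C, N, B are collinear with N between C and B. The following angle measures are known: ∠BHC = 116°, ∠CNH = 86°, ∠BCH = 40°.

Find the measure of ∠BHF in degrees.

∠BHF = 62°

1. ∠CBH = 24°  [△CHB]
2. ∠BNF = 86°  [vertical angles at N]
3. ∠BNH = 94°  [linear pair at N on FH]
4. ∠BHF = 62°  [△HNB]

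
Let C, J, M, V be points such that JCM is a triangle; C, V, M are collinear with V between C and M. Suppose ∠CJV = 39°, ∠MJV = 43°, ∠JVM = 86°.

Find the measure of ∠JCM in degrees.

1. ∠CVJ = 94°  [linear pair at V on CM]
2. ∠JCV = 47°  [△JCV]
3. ∠JCM = 47°  [V on ray CM]

∠JCM = 47°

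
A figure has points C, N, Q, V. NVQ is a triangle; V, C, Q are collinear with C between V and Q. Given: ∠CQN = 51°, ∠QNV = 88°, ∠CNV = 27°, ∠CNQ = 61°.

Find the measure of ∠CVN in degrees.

1. ∠NQV = 51°  [C on ray QV]
2. ∠NVQ = 41°  [△NVQ]
3. ∠CVN = 41°  [C on ray VQ]

∠CVN = 41°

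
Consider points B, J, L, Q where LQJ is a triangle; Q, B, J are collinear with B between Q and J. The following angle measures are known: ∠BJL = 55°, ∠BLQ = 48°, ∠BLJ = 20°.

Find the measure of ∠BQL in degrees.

1. ∠JBL = 105°  [△LBJ]
2. ∠LBQ = 75°  [linear pair at B on QJ]
3. ∠BQL = 57°  [△LQB]

∠BQL = 57°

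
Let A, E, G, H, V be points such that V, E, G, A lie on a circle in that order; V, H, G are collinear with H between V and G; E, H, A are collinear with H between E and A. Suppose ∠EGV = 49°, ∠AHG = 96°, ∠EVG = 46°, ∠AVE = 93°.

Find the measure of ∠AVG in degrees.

∠AVG = 47°

1. ∠EAV = 49°  [same arc VE]
2. ∠AHV = 84°  [linear pair at H on VG]
3. ∠AVG = 47°  [△VHA]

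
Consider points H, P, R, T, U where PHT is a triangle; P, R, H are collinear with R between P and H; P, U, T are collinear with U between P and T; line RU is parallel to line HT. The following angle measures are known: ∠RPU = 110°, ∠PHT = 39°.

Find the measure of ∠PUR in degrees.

1. ∠HPT = 110°  [R on PH, U on PT]
2. ∠HTP = 31°  [△PHT]
3. ∠PUR = 31°  [RU∥HT, corresponding at U]

∠PUR = 31°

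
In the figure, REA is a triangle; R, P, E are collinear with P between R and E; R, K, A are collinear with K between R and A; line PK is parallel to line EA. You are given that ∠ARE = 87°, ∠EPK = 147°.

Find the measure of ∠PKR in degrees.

∠PKR = 60°

1. ∠KRP = 87°  [P on RE, K on RA]
2. ∠KPR = 33°  [linear pair at P on RE]
3. ∠PKR = 60°  [△RPK]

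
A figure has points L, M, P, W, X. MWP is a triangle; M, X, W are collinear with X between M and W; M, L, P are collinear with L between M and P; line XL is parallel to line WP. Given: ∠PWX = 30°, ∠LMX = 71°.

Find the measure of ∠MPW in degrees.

1. ∠MWP = 30°  [X on ray WM]
2. ∠PMW = 71°  [X on MW, L on MP]
3. ∠MPW = 79°  [△MWP]

∠MPW = 79°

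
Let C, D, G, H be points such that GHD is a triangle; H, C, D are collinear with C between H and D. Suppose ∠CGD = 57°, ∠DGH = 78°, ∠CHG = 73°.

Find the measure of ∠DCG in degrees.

1. ∠DHG = 73°  [C on ray HD]
2. ∠GDH = 29°  [△GHD]
3. ∠CDG = 29°  [C on ray DH]
4. ∠DCG = 94°  [△GCD]

∠DCG = 94°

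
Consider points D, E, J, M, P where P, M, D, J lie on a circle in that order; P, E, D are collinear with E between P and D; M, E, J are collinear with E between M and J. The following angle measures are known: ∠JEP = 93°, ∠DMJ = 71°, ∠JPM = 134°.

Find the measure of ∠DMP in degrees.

1. ∠DEM = 93°  [vertical angles at E]
2. ∠MDP = 16°  [△MED]
3. ∠JDM = 46°  [cyclic PMDJ, opposite ∠P+∠D]
4. ∠DJM = 63°  [△MDJ]
5. ∠DPM = 63°  [same arc MD]
6. ∠DMP = 101°  [△PMD]

∠DMP = 101°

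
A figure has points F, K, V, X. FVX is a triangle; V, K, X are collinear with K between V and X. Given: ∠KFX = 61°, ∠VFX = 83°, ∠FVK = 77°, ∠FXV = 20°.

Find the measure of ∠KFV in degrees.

∠KFV = 22°

1. ∠FXK = 20°  [K on ray XV]
2. ∠FKX = 99°  [△FKX]
3. ∠FKV = 81°  [linear pair at K on VX]
4. ∠KFV = 22°  [△FVK]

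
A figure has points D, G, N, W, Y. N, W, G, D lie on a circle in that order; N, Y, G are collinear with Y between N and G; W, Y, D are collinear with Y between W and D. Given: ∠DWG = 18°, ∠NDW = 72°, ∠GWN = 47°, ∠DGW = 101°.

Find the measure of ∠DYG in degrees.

1. ∠DNG = 18°  [same arc GD]
2. ∠GDW = 61°  [△WGD]
3. ∠GDN = 133°  [cyclic NWGD, opposite ∠W+∠D]
4. ∠DGN = 29°  [△NGD]
5. ∠DYG = 90°  [△GYD]

∠DYG = 90°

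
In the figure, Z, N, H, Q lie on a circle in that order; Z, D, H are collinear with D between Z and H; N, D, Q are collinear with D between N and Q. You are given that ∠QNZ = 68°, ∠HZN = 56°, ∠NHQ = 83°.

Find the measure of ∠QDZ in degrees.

1. ∠QHZ = 68°  [same arc ZQ]
2. ∠HQN = 56°  [same arc NH]
3. ∠HDQ = 56°  [△HDQ]
4. ∠QDZ = 124°  [linear pair at D on ZH]

∠QDZ = 124°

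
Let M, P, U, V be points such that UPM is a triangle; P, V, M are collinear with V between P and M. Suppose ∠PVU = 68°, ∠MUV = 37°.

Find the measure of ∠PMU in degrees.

1. ∠MVU = 112°  [linear pair at V on PM]
2. ∠UMV = 31°  [△UVM]
3. ∠PMU = 31°  [V on ray MP]

∠PMU = 31°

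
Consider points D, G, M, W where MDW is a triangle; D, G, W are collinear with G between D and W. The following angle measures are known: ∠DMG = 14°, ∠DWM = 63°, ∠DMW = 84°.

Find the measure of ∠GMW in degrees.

1. ∠MDW = 33°  [△MDW]
2. ∠GWM = 63°  [G on ray WD]
3. ∠GDM = 33°  [G on ray DW]
4. ∠DGM = 133°  [△MDG]
5. ∠MGW = 47°  [linear pair at G on DW]
6. ∠GMW = 70°  [△MGW]

∠GMW = 70°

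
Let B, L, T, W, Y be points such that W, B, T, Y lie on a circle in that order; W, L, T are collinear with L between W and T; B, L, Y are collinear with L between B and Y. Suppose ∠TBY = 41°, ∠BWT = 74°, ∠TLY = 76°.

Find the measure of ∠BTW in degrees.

∠BTW = 35°

1. ∠TWY = 41°  [same arc TY]
2. ∠WLY = 104°  [linear pair at L on WT]
3. ∠BYW = 35°  [△WLY]
4. ∠BTW = 35°  [same arc WB]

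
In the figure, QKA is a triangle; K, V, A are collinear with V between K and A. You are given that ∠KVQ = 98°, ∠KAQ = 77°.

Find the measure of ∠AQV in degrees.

1. ∠AVQ = 82°  [linear pair at V on KA]
2. ∠QAV = 77°  [V on ray AK]
3. ∠AQV = 21°  [△QVA]

∠AQV = 21°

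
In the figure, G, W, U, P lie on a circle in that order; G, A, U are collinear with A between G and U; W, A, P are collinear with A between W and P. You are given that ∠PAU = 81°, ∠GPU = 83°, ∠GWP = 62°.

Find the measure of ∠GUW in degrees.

∠GUW = 46°

1. ∠GAW = 81°  [vertical angles at A]
2. ∠GWU = 97°  [cyclic GWUP, opposite ∠W+∠P]
3. ∠UGW = 37°  [△GAW]
4. ∠GUW = 46°  [△GWU]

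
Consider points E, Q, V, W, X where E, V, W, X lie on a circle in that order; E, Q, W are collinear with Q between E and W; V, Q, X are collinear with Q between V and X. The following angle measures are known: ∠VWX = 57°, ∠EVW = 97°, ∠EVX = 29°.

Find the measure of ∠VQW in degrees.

∠VQW = 84°

1. ∠VEX = 123°  [cyclic EVWX, opposite ∠E+∠W]
2. ∠EXW = 83°  [cyclic EVWX, opposite ∠V+∠X]
3. ∠EWX = 29°  [same arc EX]
4. ∠EXV = 28°  [△EVX]
5. ∠WEX = 68°  [△EWX]
6. ∠EWV = 28°  [same arc EV]
7. ∠WVX = 68°  [same arc WX]
8. ∠VQW = 84°  [△VQW]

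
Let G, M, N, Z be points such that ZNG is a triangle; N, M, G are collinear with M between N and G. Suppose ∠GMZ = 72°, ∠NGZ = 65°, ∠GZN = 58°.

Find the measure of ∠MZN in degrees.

∠MZN = 15°

1. ∠NMZ = 108°  [linear pair at M on NG]
2. ∠GNZ = 57°  [△ZNG]
3. ∠MNZ = 57°  [M on ray NG]
4. ∠MZN = 15°  [△ZNM]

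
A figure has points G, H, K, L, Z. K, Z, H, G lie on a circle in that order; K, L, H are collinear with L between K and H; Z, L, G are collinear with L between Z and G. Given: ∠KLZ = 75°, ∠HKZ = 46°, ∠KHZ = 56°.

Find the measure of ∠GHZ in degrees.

1. ∠HLZ = 105°  [linear pair at L on KH]
2. ∠HGZ = 46°  [same arc ZH]
3. ∠GZH = 19°  [△ZLH]
4. ∠GHZ = 115°  [△ZHG]

∠GHZ = 115°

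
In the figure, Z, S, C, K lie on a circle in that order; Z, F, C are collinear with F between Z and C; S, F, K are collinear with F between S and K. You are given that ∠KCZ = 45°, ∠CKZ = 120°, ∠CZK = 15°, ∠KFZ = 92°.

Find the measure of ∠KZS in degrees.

1. ∠KSZ = 45°  [same arc ZK]
2. ∠SKZ = 73°  [△ZFK]
3. ∠KZS = 62°  [△ZSK]

∠KZS = 62°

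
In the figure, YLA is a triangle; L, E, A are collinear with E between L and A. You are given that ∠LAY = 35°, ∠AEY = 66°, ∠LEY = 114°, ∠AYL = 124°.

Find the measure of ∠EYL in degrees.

∠EYL = 45°

1. ∠ALY = 21°  [△YLA]
2. ∠ELY = 21°  [E on ray LA]
3. ∠EYL = 45°  [△YLE]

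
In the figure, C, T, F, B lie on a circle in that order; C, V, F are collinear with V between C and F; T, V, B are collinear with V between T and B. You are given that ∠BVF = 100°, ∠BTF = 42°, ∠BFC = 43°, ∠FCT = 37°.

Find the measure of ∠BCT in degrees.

1. ∠FBT = 37°  [△FVB]
2. ∠BFT = 101°  [△TFB]
3. ∠BCT = 79°  [cyclic CTFB, opposite ∠C+∠F]

∠BCT = 79°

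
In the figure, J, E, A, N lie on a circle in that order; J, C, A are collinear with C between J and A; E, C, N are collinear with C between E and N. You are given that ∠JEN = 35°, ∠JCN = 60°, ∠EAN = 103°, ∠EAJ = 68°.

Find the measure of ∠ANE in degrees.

∠ANE = 25°

1. ∠JAN = 35°  [same arc JN]
2. ∠ACN = 120°  [linear pair at C on JA]
3. ∠ANE = 25°  [△ACN]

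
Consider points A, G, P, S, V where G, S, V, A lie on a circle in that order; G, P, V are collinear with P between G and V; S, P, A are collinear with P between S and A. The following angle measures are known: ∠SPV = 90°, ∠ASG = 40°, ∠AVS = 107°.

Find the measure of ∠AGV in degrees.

∠AGV = 23°

1. ∠APG = 90°  [vertical angles at P]
2. ∠AGS = 73°  [cyclic GSVA, opposite ∠G+∠V]
3. ∠GAS = 67°  [△GSA]
4. ∠AGV = 23°  [△GPA]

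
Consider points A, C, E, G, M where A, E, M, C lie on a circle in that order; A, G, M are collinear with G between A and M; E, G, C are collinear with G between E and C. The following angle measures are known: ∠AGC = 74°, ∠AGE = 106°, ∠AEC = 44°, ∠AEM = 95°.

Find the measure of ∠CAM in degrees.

1. ∠AMC = 44°  [same arc AC]
2. ∠ACM = 85°  [cyclic AEMC, opposite ∠E+∠C]
3. ∠CAM = 51°  [△AMC]

∠CAM = 51°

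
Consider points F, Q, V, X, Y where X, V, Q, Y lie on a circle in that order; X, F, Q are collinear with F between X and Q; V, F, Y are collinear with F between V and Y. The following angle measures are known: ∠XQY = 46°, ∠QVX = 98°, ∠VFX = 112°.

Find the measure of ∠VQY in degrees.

∠VQY = 106°

1. ∠QYX = 82°  [cyclic XVQY, opposite ∠V+∠Y]
2. ∠QFY = 112°  [vertical angles at F]
3. ∠QXY = 52°  [△XQY]
4. ∠QYV = 22°  [△QFY]
5. ∠QVY = 52°  [same arc QY]
6. ∠VQY = 106°  [△VQY]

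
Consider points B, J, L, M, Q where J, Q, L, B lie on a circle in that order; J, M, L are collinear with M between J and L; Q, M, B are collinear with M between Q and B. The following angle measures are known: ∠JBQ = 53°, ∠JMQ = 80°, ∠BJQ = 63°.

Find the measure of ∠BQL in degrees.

1. ∠JLQ = 53°  [same arc JQ]
2. ∠LMQ = 100°  [linear pair at M on JL]
3. ∠BQL = 27°  [△QML]

∠BQL = 27°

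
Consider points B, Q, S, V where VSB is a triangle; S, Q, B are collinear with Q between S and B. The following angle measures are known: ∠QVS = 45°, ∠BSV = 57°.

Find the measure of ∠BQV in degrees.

1. ∠QSV = 57°  [Q on ray SB]
2. ∠SQV = 78°  [△VSQ]
3. ∠BQV = 102°  [linear pair at Q on SB]

∠BQV = 102°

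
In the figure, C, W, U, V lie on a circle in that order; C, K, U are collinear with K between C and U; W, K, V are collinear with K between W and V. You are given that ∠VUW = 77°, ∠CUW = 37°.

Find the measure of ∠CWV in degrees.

∠CWV = 40°

1. ∠VCW = 103°  [cyclic CWUV, opposite ∠C+∠U]
2. ∠CVW = 37°  [same arc CW]
3. ∠CWV = 40°  [△CWV]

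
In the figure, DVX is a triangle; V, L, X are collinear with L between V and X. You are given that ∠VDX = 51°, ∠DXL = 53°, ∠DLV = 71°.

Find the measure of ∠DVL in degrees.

∠DVL = 76°

1. ∠DXV = 53°  [L on ray XV]
2. ∠DVX = 76°  [△DVX]
3. ∠DVL = 76°  [L on ray VX]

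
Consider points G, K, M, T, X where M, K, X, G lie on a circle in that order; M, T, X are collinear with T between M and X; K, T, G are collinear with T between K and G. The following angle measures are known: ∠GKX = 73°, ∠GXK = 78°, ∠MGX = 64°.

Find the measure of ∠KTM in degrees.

1. ∠GMX = 73°  [same arc XG]
2. ∠KGX = 29°  [△KXG]
3. ∠GXM = 43°  [△MXG]
4. ∠KMX = 29°  [same arc KX]
5. ∠GKM = 43°  [same arc MG]
6. ∠KTM = 108°  [△MTK]

∠KTM = 108°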